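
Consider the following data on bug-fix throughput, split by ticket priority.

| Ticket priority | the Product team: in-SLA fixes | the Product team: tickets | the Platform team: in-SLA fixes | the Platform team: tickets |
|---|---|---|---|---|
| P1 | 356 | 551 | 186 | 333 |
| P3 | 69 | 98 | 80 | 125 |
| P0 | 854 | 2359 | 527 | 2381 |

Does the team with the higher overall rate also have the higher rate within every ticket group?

Yes

P1: the Product team 356/551 = 64.6%, the Platform team 186/333 = 55.9% → the Product team
P3: the Product team 69/98 = 70.4%, the Platform team 80/125 = 64.0% → the Product team
P0: the Product team 854/2359 = 36.2%, the Platform team 527/2381 = 22.1% → the Product team
Overall: the Product team 1279/3008 = 42.5%, the Platform team 793/2839 = 27.9% → the Product team
The Product team wins overall and in every ticket group — no reversal.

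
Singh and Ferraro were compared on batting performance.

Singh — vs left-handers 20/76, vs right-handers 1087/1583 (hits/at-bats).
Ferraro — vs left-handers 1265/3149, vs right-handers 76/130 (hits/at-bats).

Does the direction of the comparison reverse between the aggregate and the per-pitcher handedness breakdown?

Vs left-handers: Singh 20/76 = 26.3%, Ferraro 1265/3149 = 40.2% → Ferraro
Vs right-handers: Singh 1087/1583 = 68.7%, Ferraro 76/130 = 58.5% → Singh
Overall: Singh 1107/1659 = 66.7%, Ferraro 1341/3279 = 40.9% → Singh
Neither sweeps: Singh wins 1 of 2 groups, Ferraro wins 1. Singh wins overall but not every group — no Simpson reversal.

No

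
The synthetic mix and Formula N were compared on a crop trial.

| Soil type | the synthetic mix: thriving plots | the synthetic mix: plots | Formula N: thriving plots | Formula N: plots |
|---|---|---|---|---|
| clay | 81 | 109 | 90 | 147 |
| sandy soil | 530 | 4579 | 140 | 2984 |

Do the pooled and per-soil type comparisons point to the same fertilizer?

Yes

Clay: the synthetic mix 81/109 = 74.3%, Formula N 90/147 = 61.2% → the synthetic mix
Sandy soil: the synthetic mix 530/4579 = 11.6%, Formula N 140/2984 = 4.7% → the synthetic mix
Overall: the synthetic mix 611/4688 = 13.0%, Formula N 230/3131 = 7.3% → the synthetic mix
The synthetic mix wins overall and in every soil group — no reversal.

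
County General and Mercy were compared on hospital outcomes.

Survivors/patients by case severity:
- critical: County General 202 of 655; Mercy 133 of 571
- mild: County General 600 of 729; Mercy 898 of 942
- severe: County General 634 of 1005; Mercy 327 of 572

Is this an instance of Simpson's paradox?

Critical: County General 202/655 = 30.8%, Mercy 133/571 = 23.3% → County General
Mild: County General 600/729 = 82.3%, Mercy 898/942 = 95.3% → Mercy
Severe: County General 634/1005 = 63.1%, Mercy 327/572 = 57.2% → County General
Overall: County General 1436/2389 = 60.1%, Mercy 1358/2085 = 65.1% → Mercy
Neither sweeps: County General wins 2 of 3 groups, Mercy wins 1. Mercy wins overall but not every group — no Simpson reversal.

No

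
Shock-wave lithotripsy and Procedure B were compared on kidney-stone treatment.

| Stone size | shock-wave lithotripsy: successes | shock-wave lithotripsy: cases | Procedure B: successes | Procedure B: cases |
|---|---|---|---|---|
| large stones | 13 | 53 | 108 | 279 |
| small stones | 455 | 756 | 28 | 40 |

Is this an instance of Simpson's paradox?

Large stones: shock-wave lithotripsy 13/53 = 24.5%, Procedure B 108/279 = 38.7% → Procedure B
Small stones: shock-wave lithotripsy 455/756 = 60.2%, Procedure B 28/40 = 70.0% → Procedure B
Overall: shock-wave lithotripsy 468/809 = 57.8%, Procedure B 136/319 = 42.6% → shock-wave lithotripsy
Procedure B wins each stone group but shock-wave lithotripsy wins overall — the comparison reverses. Procedure B's cases skew toward large stones, which has a lower base rate.

Yes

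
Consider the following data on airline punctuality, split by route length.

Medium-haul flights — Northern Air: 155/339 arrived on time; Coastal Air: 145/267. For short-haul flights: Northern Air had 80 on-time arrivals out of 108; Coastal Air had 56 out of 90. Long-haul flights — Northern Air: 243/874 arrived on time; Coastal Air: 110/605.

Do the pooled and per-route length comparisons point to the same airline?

No

Medium-haul: Northern Air 155/339 = 45.7%, Coastal Air 145/267 = 54.3% → Coastal Air
Short-haul: Northern Air 80/108 = 74.1%, Coastal Air 56/90 = 62.2% → Northern Air
Long-haul: Northern Air 243/874 = 27.8%, Coastal Air 110/605 = 18.2% → Northern Air
Overall: Northern Air 478/1321 = 36.2%, Coastal Air 311/962 = 32.3% → Northern Air
Neither sweeps: Northern Air wins 2 of 3 groups, Coastal Air wins 1. Northern Air wins overall but not every group — no Simpson reversal.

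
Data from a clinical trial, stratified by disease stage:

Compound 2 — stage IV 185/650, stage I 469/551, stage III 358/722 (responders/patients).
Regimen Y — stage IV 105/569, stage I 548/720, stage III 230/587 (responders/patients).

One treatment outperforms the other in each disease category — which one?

Stage IV: Compound 2 185/650 = 28.5%, Regimen Y 105/569 = 18.5% → Compound 2
Stage I: Compound 2 469/551 = 85.1%, Regimen Y 548/720 = 76.1% → Compound 2
Stage III: Compound 2 358/722 = 49.6%, Regimen Y 230/587 = 39.2% → Compound 2
Compound 2 has the higher rate in all 3 groups.

Compound 2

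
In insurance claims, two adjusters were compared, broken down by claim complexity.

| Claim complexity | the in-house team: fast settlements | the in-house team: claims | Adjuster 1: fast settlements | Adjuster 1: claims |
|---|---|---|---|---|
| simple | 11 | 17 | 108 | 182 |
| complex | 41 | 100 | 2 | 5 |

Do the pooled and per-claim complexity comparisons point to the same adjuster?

No

Simple: the in-house team 11/17 = 64.7%, Adjuster 1 108/182 = 59.3% → the in-house team
Complex: the in-house team 41/100 = 41.0%, Adjuster 1 2/5 = 40.0% → the in-house team
Overall: the in-house team 52/117 = 44.4%, Adjuster 1 110/187 = 58.8% → Adjuster 1
The in-house team wins each claim group but Adjuster 1 wins overall — the comparison reverses. The in-house team's claims skew toward complex, which has a lower base rate.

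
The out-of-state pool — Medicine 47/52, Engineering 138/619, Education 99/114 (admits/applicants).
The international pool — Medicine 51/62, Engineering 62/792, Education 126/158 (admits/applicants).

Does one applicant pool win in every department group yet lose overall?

No

Medicine: the out-of-state pool 47/52 = 90.4%, the international pool 51/62 = 82.3% → the out-of-state pool
Engineering: the out-of-state pool 138/619 = 22.3%, the international pool 62/792 = 7.8% → the out-of-state pool
Education: the out-of-state pool 99/114 = 86.8%, the international pool 126/158 = 79.7% → the out-of-state pool
Overall: the out-of-state pool 284/785 = 36.2%, the international pool 239/1012 = 23.6% → the out-of-state pool
The out-of-state pool wins overall and in every department group — no reversal.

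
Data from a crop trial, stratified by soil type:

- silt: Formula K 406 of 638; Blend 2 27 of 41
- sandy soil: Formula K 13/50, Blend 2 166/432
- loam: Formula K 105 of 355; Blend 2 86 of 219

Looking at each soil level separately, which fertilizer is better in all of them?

Blend 2

Silt: Formula K 406/638 = 63.6%, Blend 2 27/41 = 65.9% → Blend 2
Sandy soil: Formula K 13/50 = 26.0%, Blend 2 166/432 = 38.4% → Blend 2
Loam: Formula K 105/355 = 29.6%, Blend 2 86/219 = 39.3% → Blend 2
Blend 2 has the higher rate in all 3 groups.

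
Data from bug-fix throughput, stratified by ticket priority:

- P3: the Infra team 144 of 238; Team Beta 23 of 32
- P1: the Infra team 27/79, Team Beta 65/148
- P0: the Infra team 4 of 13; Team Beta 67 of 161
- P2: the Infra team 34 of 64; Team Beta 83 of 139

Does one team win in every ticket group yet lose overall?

P3: the Infra team 144/238 = 60.5%, Team Beta 23/32 = 71.9% → Team Beta
P1: the Infra team 27/79 = 34.2%, Team Beta 65/148 = 43.9% → Team Beta
P0: the Infra team 4/13 = 30.8%, Team Beta 67/161 = 41.6% → Team Beta
P2: the Infra team 34/64 = 53.1%, Team Beta 83/139 = 59.7% → Team Beta
Overall: the Infra team 209/394 = 53.0%, Team Beta 238/480 = 49.6% → the Infra team
Team Beta wins each ticket group but the Infra team wins overall — the comparison reverses. Team Beta's tickets skew toward P0, which has a lower base rate.

Yes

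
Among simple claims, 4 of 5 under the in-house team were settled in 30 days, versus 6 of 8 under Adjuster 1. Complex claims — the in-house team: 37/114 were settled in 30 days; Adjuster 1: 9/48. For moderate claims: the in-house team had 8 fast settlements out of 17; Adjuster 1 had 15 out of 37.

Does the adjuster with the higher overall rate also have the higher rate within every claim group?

Yes

Simple: the in-house team 4/5 = 80.0%, Adjuster 1 6/8 = 75.0% → the in-house team
Complex: the in-house team 37/114 = 32.5%, Adjuster 1 9/48 = 18.8% → the in-house team
Moderate: the in-house team 8/17 = 47.1%, Adjuster 1 15/37 = 40.5% → the in-house team
Overall: the in-house team 49/136 = 36.0%, Adjuster 1 30/93 = 32.3% → the in-house team
The in-house team wins overall and in every claim group — no reversal.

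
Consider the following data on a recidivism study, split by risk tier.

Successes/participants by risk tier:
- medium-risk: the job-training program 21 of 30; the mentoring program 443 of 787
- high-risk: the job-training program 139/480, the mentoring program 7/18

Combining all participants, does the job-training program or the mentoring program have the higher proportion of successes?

Medium-risk: the job-training program 21/30 = 70.0%, the mentoring program 443/787 = 56.3% → the job-training program
High-risk: the job-training program 139/480 = 29.0%, the mentoring program 7/18 = 38.9% → the mentoring program
Overall: the job-training program 160/510 = 31.4%, the mentoring program 450/805 = 55.9% → the mentoring program
(Neither sweeps every risk group, but the mentoring program has the higher pooled rate.)

the mentoring program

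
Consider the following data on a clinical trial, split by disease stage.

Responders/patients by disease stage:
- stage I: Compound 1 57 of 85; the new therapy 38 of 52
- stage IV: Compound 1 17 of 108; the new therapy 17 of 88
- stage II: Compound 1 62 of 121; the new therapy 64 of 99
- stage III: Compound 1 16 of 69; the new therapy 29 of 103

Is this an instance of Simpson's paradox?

Stage I: Compound 1 57/85 = 67.1%, the new therapy 38/52 = 73.1% → the new therapy
Stage IV: Compound 1 17/108 = 15.7%, the new therapy 17/88 = 19.3% → the new therapy
Stage II: Compound 1 62/121 = 51.2%, the new therapy 64/99 = 64.6% → the new therapy
Stage III: Compound 1 16/69 = 23.2%, the new therapy 29/103 = 28.2% → the new therapy
Overall: Compound 1 152/383 = 39.7%, the new therapy 148/342 = 43.3% → the new therapy
The new therapy wins overall and in every disease group — no reversal.

No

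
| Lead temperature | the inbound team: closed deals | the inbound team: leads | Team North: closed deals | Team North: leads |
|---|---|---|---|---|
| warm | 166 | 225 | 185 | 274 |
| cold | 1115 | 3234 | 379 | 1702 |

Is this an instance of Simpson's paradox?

Warm: the inbound team 166/225 = 73.8%, Team North 185/274 = 67.5% → the inbound team
Cold: the inbound team 1115/3234 = 34.5%, Team North 379/1702 = 22.3% → the inbound team
Overall: the inbound team 1281/3459 = 37.0%, Team North 564/1976 = 28.5% → the inbound team
The inbound team wins overall and in every lead group — no reversal.

No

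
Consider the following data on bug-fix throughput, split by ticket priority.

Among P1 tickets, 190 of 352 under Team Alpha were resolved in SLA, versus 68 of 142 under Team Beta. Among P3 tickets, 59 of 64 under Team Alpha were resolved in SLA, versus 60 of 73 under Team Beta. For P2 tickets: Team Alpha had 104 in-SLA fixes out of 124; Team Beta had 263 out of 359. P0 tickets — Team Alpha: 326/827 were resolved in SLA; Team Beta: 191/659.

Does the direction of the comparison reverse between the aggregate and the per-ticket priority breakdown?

No

P1: Team Alpha 190/352 = 54.0%, Team Beta 68/142 = 47.9% → Team Alpha
P3: Team Alpha 59/64 = 92.2%, Team Beta 60/73 = 82.2% → Team Alpha
P2: Team Alpha 104/124 = 83.9%, Team Beta 263/359 = 73.3% → Team Alpha
P0: Team Alpha 326/827 = 39.4%, Team Beta 191/659 = 29.0% → Team Alpha
Overall: Team Alpha 679/1367 = 49.7%, Team Beta 582/1233 = 47.2% → Team Alpha
Team Alpha wins overall and in every ticket group — no reversal.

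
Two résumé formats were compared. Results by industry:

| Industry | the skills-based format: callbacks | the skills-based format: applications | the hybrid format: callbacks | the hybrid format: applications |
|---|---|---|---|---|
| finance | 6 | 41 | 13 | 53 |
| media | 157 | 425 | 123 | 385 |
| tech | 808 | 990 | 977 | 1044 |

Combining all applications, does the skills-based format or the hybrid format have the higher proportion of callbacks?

Finance: the skills-based format 6/41 = 14.6%, the hybrid format 13/53 = 24.5% → the hybrid format
Media: the skills-based format 157/425 = 36.9%, the hybrid format 123/385 = 31.9% → the skills-based format
Tech: the skills-based format 808/990 = 81.6%, the hybrid format 977/1044 = 93.6% → the hybrid format
Overall: the skills-based format 971/1456 = 66.7%, the hybrid format 1113/1482 = 75.1% → the hybrid format
(Neither sweeps every industry group, but the hybrid format has the higher pooled rate.)

the hybrid format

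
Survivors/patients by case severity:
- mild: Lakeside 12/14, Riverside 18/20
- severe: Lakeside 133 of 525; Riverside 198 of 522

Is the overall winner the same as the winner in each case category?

Mild: Lakeside 12/14 = 85.7%, Riverside 18/20 = 90.0% → Riverside
Severe: Lakeside 133/525 = 25.3%, Riverside 198/522 = 37.9% → Riverside
Overall: Lakeside 145/539 = 26.9%, Riverside 216/542 = 39.9% → Riverside
Riverside wins overall and in every case group — no reversal.

Yes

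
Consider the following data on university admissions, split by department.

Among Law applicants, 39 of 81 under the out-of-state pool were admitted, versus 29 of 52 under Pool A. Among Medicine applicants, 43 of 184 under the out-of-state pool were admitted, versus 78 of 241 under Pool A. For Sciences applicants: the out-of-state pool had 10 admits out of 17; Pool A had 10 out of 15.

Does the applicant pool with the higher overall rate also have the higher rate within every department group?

Yes

Law: the out-of-state pool 39/81 = 48.1%, Pool A 29/52 = 55.8% → Pool A
Medicine: the out-of-state pool 43/184 = 23.4%, Pool A 78/241 = 32.4% → Pool A
Sciences: the out-of-state pool 10/17 = 58.8%, Pool A 10/15 = 66.7% → Pool A
Overall: the out-of-state pool 92/282 = 32.6%, Pool A 117/308 = 38.0% → Pool A
Pool A wins overall and in every department group — no reversal.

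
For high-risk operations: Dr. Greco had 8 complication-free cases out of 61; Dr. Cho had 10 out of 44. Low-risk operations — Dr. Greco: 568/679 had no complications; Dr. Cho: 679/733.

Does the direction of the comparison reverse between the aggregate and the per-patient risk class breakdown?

High-risk: Dr. Greco 8/61 = 13.1%, Dr. Cho 10/44 = 22.7% → Dr. Cho
Low-risk: Dr. Greco 568/679 = 83.7%, Dr. Cho 679/733 = 92.6% → Dr. Cho
Overall: Dr. Greco 576/740 = 77.8%, Dr. Cho 689/777 = 88.7% → Dr. Cho
Dr. Cho wins overall and in every patient risk group — no reversal.

No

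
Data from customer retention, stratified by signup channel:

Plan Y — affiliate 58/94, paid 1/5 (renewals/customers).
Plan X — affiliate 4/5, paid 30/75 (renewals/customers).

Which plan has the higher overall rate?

Plan Y

Affiliate: Plan Y 58/94 = 61.7%, Plan X 4/5 = 80.0% → Plan X
Paid: Plan Y 1/5 = 20.0%, Plan X 30/75 = 40.0% → Plan X
Overall: Plan Y 59/99 = 59.6%, Plan X 34/80 = 42.5% → Plan Y
(Plan X wins every signup group but Plan Y wins overall — Plan X's customers skew toward the low-rate paid group.)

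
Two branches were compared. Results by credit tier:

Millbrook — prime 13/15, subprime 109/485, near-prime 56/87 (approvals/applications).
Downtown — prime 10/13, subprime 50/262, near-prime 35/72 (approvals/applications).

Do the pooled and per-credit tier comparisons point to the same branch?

Yes

Prime: Millbrook 13/15 = 86.7%, Downtown 10/13 = 76.9% → Millbrook
Subprime: Millbrook 109/485 = 22.5%, Downtown 50/262 = 19.1% → Millbrook
Near-prime: Millbrook 56/87 = 64.4%, Downtown 35/72 = 48.6% → Millbrook
Overall: Millbrook 178/587 = 30.3%, Downtown 95/347 = 27.4% → Millbrook
Millbrook wins overall and in every credit group — no reversal.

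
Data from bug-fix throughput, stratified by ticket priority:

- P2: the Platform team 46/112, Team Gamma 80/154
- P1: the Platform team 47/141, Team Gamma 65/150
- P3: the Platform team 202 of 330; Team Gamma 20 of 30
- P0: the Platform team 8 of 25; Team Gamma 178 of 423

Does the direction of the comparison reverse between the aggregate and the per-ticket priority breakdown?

P2: the Platform team 46/112 = 41.1%, Team Gamma 80/154 = 51.9% → Team Gamma
P1: the Platform team 47/141 = 33.3%, Team Gamma 65/150 = 43.3% → Team Gamma
P3: the Platform team 202/330 = 61.2%, Team Gamma 20/30 = 66.7% → Team Gamma
P0: the Platform team 8/25 = 32.0%, Team Gamma 178/423 = 42.1% → Team Gamma
Overall: the Platform team 303/608 = 49.8%, Team Gamma 343/757 = 45.3% → the Platform team
Team Gamma wins each ticket group but the Platform team wins overall — the comparison reverses. Team Gamma's tickets skew toward P0, which has a lower base rate.

Yes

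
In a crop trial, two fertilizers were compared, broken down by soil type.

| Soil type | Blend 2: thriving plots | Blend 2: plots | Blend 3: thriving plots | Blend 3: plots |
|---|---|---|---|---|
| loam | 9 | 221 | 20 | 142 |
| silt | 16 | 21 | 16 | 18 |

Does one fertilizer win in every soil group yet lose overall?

Loam: Blend 2 9/221 = 4.1%, Blend 3 20/142 = 14.1% → Blend 3
Silt: Blend 2 16/21 = 76.2%, Blend 3 16/18 = 88.9% → Blend 3
Overall: Blend 2 25/242 = 10.3%, Blend 3 36/160 = 22.5% → Blend 3
Blend 3 wins overall and in every soil group — no reversal.

No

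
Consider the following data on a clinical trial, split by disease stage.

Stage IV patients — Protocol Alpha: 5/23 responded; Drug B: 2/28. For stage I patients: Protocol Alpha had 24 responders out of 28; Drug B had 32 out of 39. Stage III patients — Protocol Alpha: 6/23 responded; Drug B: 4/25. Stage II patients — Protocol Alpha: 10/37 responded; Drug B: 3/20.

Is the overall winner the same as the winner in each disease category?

Stage IV: Protocol Alpha 5/23 = 21.7%, Drug B 2/28 = 7.1% → Protocol Alpha
Stage I: Protocol Alpha 24/28 = 85.7%, Drug B 32/39 = 82.1% → Protocol Alpha
Stage III: Protocol Alpha 6/23 = 26.1%, Drug B 4/25 = 16.0% → Protocol Alpha
Stage II: Protocol Alpha 10/37 = 27.0%, Drug B 3/20 = 15.0% → Protocol Alpha
Overall: Protocol Alpha 45/111 = 40.5%, Drug B 41/112 = 36.6% → Protocol Alpha
Protocol Alpha wins overall and in every disease group — no reversal.

Yes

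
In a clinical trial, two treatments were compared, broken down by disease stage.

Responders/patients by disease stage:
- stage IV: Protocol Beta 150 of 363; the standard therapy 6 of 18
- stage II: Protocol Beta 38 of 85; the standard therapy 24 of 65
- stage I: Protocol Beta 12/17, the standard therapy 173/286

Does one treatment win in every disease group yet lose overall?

Yes

Stage IV: Protocol Beta 150/363 = 41.3%, the standard therapy 6/18 = 33.3% → Protocol Beta
Stage II: Protocol Beta 38/85 = 44.7%, the standard therapy 24/65 = 36.9% → Protocol Beta
Stage I: Protocol Beta 12/17 = 70.6%, the standard therapy 173/286 = 60.5% → Protocol Beta
Overall: Protocol Beta 200/465 = 43.0%, the standard therapy 203/369 = 55.0% → the standard therapy
Protocol Beta wins each disease group but the standard therapy wins overall — the comparison reverses. Protocol Beta's patients skew toward stage IV, which has a lower base rate.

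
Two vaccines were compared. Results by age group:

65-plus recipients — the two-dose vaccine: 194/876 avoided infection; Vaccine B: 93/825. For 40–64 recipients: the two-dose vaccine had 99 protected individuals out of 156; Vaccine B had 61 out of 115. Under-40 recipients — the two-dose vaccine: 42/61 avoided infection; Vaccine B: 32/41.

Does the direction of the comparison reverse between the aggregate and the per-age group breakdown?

65-plus: the two-dose vaccine 194/876 = 22.1%, Vaccine B 93/825 = 11.3% → the two-dose vaccine
40–64: the two-dose vaccine 99/156 = 63.5%, Vaccine B 61/115 = 53.0% → the two-dose vaccine
Under-40: the two-dose vaccine 42/61 = 68.9%, Vaccine B 32/41 = 78.0% → Vaccine B
Overall: the two-dose vaccine 335/1093 = 30.6%, Vaccine B 186/981 = 19.0% → the two-dose vaccine
Neither sweeps: the two-dose vaccine wins 2 of 3 groups, Vaccine B wins 1. The two-dose vaccine wins overall but not every group — no Simpson reversal.

No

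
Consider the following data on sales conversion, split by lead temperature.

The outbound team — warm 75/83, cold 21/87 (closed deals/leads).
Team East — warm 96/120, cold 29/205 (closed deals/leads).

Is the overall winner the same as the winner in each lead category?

Warm: the outbound team 75/83 = 90.4%, Team East 96/120 = 80.0% → the outbound team
Cold: the outbound team 21/87 = 24.1%, Team East 29/205 = 14.1% → the outbound team
Overall: the outbound team 96/170 = 56.5%, Team East 125/325 = 38.5% → the outbound team
The outbound team wins overall and in every lead group — no reversal.

Yes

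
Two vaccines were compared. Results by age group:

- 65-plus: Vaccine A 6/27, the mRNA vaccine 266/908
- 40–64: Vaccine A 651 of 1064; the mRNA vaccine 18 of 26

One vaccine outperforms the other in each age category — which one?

65-plus: Vaccine A 6/27 = 22.2%, the mRNA vaccine 266/908 = 29.3% → the mRNA vaccine
40–64: Vaccine A 651/1064 = 61.2%, the mRNA vaccine 18/26 = 69.2% → the mRNA vaccine
The mRNA vaccine has the higher rate in both groups.

the mRNA vaccine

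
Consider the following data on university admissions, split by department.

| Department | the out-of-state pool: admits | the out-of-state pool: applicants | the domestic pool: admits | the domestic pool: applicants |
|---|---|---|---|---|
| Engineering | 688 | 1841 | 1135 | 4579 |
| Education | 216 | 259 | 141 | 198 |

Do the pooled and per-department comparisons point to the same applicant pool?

Engineering: the out-of-state pool 688/1841 = 37.4%, the domestic pool 1135/4579 = 24.8% → the out-of-state pool
Education: the out-of-state pool 216/259 = 83.4%, the domestic pool 141/198 = 71.2% → the out-of-state pool
Overall: the out-of-state pool 904/2100 = 43.0%, the domestic pool 1276/4777 = 26.7% → the out-of-state pool
The out-of-state pool wins overall and in every department group — no reversal.

Yes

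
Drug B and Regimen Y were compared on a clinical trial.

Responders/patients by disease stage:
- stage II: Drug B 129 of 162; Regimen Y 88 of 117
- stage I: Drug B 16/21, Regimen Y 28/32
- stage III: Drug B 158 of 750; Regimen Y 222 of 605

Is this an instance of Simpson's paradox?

Stage II: Drug B 129/162 = 79.6%, Regimen Y 88/117 = 75.2% → Drug B
Stage I: Drug B 16/21 = 76.2%, Regimen Y 28/32 = 87.5% → Regimen Y
Stage III: Drug B 158/750 = 21.1%, Regimen Y 222/605 = 36.7% → Regimen Y
Overall: Drug B 303/933 = 32.5%, Regimen Y 338/754 = 44.8% → Regimen Y
Neither sweeps: Drug B wins 1 of 3 groups, Regimen Y wins 2. Regimen Y wins overall but not every group — no Simpson reversal.

No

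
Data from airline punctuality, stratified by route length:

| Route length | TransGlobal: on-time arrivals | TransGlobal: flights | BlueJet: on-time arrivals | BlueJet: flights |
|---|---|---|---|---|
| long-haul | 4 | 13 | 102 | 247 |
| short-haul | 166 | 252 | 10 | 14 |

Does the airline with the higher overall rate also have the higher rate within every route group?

No

Long-haul: TransGlobal 4/13 = 30.8%, BlueJet 102/247 = 41.3% → BlueJet
Short-haul: TransGlobal 166/252 = 65.9%, BlueJet 10/14 = 71.4% → BlueJet
Overall: TransGlobal 170/265 = 64.2%, BlueJet 112/261 = 42.9% → TransGlobal
BlueJet wins each route group but TransGlobal wins overall — the comparison reverses. BlueJet's flights skew toward long-haul, which has a lower base rate.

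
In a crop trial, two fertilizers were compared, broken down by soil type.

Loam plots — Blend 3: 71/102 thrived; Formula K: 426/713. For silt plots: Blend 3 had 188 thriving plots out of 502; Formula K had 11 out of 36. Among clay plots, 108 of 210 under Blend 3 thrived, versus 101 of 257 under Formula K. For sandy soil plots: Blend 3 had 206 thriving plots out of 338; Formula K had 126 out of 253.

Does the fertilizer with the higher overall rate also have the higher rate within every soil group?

Loam: Blend 3 71/102 = 69.6%, Formula K 426/713 = 59.7% → Blend 3
Silt: Blend 3 188/502 = 37.5%, Formula K 11/36 = 30.6% → Blend 3
Clay: Blend 3 108/210 = 51.4%, Formula K 101/257 = 39.3% → Blend 3
Sandy soil: Blend 3 206/338 = 60.9%, Formula K 126/253 = 49.8% → Blend 3
Overall: Blend 3 573/1152 = 49.7%, Formula K 664/1259 = 52.7% → Formula K
Blend 3 wins each soil group but Formula K wins overall — the comparison reverses. Blend 3's plots skew toward silt, which has a lower base rate.

No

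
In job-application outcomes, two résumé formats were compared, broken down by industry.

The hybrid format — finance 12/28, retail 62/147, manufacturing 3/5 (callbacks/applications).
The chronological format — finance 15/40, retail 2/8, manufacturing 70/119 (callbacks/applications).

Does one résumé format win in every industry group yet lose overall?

Finance: the hybrid format 12/28 = 42.9%, the chronological format 15/40 = 37.5% → the hybrid format
Retail: the hybrid format 62/147 = 42.2%, the chronological format 2/8 = 25.0% → the hybrid format
Manufacturing: the hybrid format 3/5 = 60.0%, the chronological format 70/119 = 58.8% → the hybrid format
Overall: the hybrid format 77/180 = 42.8%, the chronological format 87/167 = 52.1% → the chronological format
The hybrid format wins each industry group but the chronological format wins overall — the comparison reverses. The hybrid format's applications skew toward retail, which has a lower base rate.

Yes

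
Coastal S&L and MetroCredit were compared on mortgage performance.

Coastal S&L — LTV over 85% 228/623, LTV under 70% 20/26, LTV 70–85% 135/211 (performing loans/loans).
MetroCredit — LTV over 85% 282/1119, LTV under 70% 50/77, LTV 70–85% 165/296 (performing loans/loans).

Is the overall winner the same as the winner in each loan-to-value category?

LTV over 85%: Coastal S&L 228/623 = 36.6%, MetroCredit 282/1119 = 25.2% → Coastal S&L
LTV under 70%: Coastal S&L 20/26 = 76.9%, MetroCredit 50/77 = 64.9% → Coastal S&L
LTV 70–85%: Coastal S&L 135/211 = 64.0%, MetroCredit 165/296 = 55.7% → Coastal S&L
Overall: Coastal S&L 383/860 = 44.5%, MetroCredit 497/1492 = 33.3% → Coastal S&L
Coastal S&L wins overall and in every loan-to-value group — no reversal.

Yes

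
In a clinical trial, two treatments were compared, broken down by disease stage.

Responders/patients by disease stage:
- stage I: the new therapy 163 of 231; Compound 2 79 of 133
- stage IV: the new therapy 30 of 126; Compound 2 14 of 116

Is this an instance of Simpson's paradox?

No

Stage I: the new therapy 163/231 = 70.6%, Compound 2 79/133 = 59.4% → the new therapy
Stage IV: the new therapy 30/126 = 23.8%, Compound 2 14/116 = 12.1% → the new therapy
Overall: the new therapy 193/357 = 54.1%, Compound 2 93/249 = 37.3% → the new therapy
The new therapy wins overall and in every disease group — no reversal.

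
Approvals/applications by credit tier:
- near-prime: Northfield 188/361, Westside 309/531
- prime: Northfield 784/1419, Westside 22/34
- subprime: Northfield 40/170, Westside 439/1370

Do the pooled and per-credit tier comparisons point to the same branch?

Near-prime: Northfield 188/361 = 52.1%, Westside 309/531 = 58.2% → Westside
Prime: Northfield 784/1419 = 55.3%, Westside 22/34 = 64.7% → Westside
Subprime: Northfield 40/170 = 23.5%, Westside 439/1370 = 32.0% → Westside
Overall: Northfield 1012/1950 = 51.9%, Westside 770/1935 = 39.8% → Northfield
Westside wins each credit group but Northfield wins overall — the comparison reverses. Westside's applications skew toward subprime, which has a lower base rate.

No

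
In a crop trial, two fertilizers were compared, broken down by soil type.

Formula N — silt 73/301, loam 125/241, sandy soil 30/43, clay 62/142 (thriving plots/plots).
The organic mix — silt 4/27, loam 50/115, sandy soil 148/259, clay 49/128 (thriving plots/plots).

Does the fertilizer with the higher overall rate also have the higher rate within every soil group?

No

Silt: Formula N 73/301 = 24.3%, the organic mix 4/27 = 14.8% → Formula N
Loam: Formula N 125/241 = 51.9%, the organic mix 50/115 = 43.5% → Formula N
Sandy soil: Formula N 30/43 = 69.8%, the organic mix 148/259 = 57.1% → Formula N
Clay: Formula N 62/142 = 43.7%, the organic mix 49/128 = 38.3% → Formula N
Overall: Formula N 290/727 = 39.9%, the organic mix 251/529 = 47.4% → the organic mix
Formula N wins each soil group but the organic mix wins overall — the comparison reverses. Formula N's plots skew toward silt, which has a lower base rate.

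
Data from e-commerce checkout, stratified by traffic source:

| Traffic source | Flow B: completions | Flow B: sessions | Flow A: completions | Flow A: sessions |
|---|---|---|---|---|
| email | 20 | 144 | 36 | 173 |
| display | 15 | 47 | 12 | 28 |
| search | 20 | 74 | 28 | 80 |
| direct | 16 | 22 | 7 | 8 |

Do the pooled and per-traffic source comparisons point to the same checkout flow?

Email: Flow B 20/144 = 13.9%, Flow A 36/173 = 20.8% → Flow A
Display: Flow B 15/47 = 31.9%, Flow A 12/28 = 42.9% → Flow A
Search: Flow B 20/74 = 27.0%, Flow A 28/80 = 35.0% → Flow A
Direct: Flow B 16/22 = 72.7%, Flow A 7/8 = 87.5% → Flow A
Overall: Flow B 71/287 = 24.7%, Flow A 83/289 = 28.7% → Flow A
Flow A wins overall and in every traffic group — no reversal.

Yes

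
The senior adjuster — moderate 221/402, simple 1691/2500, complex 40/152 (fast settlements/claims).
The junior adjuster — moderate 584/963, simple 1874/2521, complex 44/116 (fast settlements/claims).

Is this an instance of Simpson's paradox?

Moderate: the senior adjuster 221/402 = 55.0%, the junior adjuster 584/963 = 60.6% → the junior adjuster
Simple: the senior adjuster 1691/2500 = 67.6%, the junior adjuster 1874/2521 = 74.3% → the junior adjuster
Complex: the senior adjuster 40/152 = 26.3%, the junior adjuster 44/116 = 37.9% → the junior adjuster
Overall: the senior adjuster 1952/3054 = 63.9%, the junior adjuster 2502/3600 = 69.5% → the junior adjuster
The junior adjuster wins overall and in every claim group — no reversal.

No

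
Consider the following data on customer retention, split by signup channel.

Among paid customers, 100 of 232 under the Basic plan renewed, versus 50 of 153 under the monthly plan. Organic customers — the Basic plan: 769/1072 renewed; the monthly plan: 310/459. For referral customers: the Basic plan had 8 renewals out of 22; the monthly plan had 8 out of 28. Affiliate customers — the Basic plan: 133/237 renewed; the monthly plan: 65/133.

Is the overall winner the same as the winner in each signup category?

Paid: the Basic plan 100/232 = 43.1%, the monthly plan 50/153 = 32.7% → the Basic plan
Organic: the Basic plan 769/1072 = 71.7%, the monthly plan 310/459 = 67.5% → the Basic plan
Referral: the Basic plan 8/22 = 36.4%, the monthly plan 8/28 = 28.6% → the Basic plan
Affiliate: the Basic plan 133/237 = 56.1%, the monthly plan 65/133 = 48.9% → the Basic plan
Overall: the Basic plan 1010/1563 = 64.6%, the monthly plan 433/773 = 56.0% → the Basic plan
The Basic plan wins overall and in every signup group — no reversal.

Yes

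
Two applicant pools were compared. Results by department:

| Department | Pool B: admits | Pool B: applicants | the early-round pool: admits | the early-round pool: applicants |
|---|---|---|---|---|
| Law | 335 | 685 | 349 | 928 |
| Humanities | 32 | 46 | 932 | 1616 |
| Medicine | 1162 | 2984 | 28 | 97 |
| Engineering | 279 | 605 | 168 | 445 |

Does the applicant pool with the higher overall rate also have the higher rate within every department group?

No

Law: Pool B 335/685 = 48.9%, the early-round pool 349/928 = 37.6% → Pool B
Humanities: Pool B 32/46 = 69.6%, the early-round pool 932/1616 = 57.7% → Pool B
Medicine: Pool B 1162/2984 = 38.9%, the early-round pool 28/97 = 28.9% → Pool B
Engineering: Pool B 279/605 = 46.1%, the early-round pool 168/445 = 37.8% → Pool B
Overall: Pool B 1808/4320 = 41.9%, the early-round pool 1477/3086 = 47.9% → the early-round pool
Pool B wins each department group but the early-round pool wins overall — the comparison reverses. Pool B's applicants skew toward Medicine, which has a lower base rate.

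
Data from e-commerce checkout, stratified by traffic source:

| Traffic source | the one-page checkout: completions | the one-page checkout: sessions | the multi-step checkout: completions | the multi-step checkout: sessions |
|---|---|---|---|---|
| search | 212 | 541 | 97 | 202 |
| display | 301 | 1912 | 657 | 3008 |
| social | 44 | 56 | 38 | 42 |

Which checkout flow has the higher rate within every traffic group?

Search: the one-page checkout 212/541 = 39.2%, the multi-step checkout 97/202 = 48.0% → the multi-step checkout
Display: the one-page checkout 301/1912 = 15.7%, the multi-step checkout 657/3008 = 21.8% → the multi-step checkout
Social: the one-page checkout 44/56 = 78.6%, the multi-step checkout 38/42 = 90.5% → the multi-step checkout
The multi-step checkout has the higher rate in all 3 groups.

the multi-step checkout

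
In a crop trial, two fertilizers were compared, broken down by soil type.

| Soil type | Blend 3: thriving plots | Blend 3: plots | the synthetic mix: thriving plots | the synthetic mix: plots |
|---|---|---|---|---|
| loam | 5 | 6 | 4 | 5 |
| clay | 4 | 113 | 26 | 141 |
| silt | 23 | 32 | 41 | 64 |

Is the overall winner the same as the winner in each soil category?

No

Loam: Blend 3 5/6 = 83.3%, the synthetic mix 4/5 = 80.0% → Blend 3
Clay: Blend 3 4/113 = 3.5%, the synthetic mix 26/141 = 18.4% → the synthetic mix
Silt: Blend 3 23/32 = 71.9%, the synthetic mix 41/64 = 64.1% → Blend 3
Overall: Blend 3 32/151 = 21.2%, the synthetic mix 71/210 = 33.8% → the synthetic mix
Neither sweeps: Blend 3 wins 2 of 3 groups, the synthetic mix wins 1. The synthetic mix wins overall but not every group — no Simpson reversal.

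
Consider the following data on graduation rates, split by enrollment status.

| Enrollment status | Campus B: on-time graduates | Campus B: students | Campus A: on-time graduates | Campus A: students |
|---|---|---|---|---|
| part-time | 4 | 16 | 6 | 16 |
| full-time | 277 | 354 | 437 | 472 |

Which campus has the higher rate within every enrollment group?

Part-time: Campus B 4/16 = 25.0%, Campus A 6/16 = 37.5% → Campus A
Full-time: Campus B 277/354 = 78.2%, Campus A 437/472 = 92.6% → Campus A
Campus A has the higher rate in both groups.

Campus A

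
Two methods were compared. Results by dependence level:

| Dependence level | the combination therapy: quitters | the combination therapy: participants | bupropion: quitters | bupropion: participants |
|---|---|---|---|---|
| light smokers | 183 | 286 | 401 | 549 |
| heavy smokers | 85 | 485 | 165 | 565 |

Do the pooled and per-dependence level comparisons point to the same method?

Light smokers: the combination therapy 183/286 = 64.0%, bupropion 401/549 = 73.0% → bupropion
Heavy smokers: the combination therapy 85/485 = 17.5%, bupropion 165/565 = 29.2% → bupropion
Overall: the combination therapy 268/771 = 34.8%, bupropion 566/1114 = 50.8% → bupropion
Bupropion wins overall and in every dependence group — no reversal.

Yes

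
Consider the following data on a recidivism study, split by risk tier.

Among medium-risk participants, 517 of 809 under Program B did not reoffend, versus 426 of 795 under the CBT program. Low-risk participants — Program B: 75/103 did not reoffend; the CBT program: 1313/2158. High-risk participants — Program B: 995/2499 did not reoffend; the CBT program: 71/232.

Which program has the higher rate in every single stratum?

Program B

Medium-risk: Program B 517/809 = 63.9%, the CBT program 426/795 = 53.6% → Program B
Low-risk: Program B 75/103 = 72.8%, the CBT program 1313/2158 = 60.8% → Program B
High-risk: Program B 995/2499 = 39.8%, the CBT program 71/232 = 30.6% → Program B
Program B has the higher rate in all 3 groups.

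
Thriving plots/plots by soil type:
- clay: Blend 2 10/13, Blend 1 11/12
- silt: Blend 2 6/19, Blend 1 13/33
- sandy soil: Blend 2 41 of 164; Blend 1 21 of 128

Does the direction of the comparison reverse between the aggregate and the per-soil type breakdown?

No

Clay: Blend 2 10/13 = 76.9%, Blend 1 11/12 = 91.7% → Blend 1
Silt: Blend 2 6/19 = 31.6%, Blend 1 13/33 = 39.4% → Blend 1
Sandy soil: Blend 2 41/164 = 25.0%, Blend 1 21/128 = 16.4% → Blend 2
Overall: Blend 2 57/196 = 29.1%, Blend 1 45/173 = 26.0% → Blend 2
Neither sweeps: Blend 2 wins 1 of 3 groups, Blend 1 wins 2. Blend 2 wins overall but not every group — no Simpson reversal.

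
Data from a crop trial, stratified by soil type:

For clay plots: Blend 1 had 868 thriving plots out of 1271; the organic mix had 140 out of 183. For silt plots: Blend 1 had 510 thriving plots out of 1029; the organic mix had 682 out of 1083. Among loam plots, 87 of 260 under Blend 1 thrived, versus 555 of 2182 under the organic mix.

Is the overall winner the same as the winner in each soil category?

No

Clay: Blend 1 868/1271 = 68.3%, the organic mix 140/183 = 76.5% → the organic mix
Silt: Blend 1 510/1029 = 49.6%, the organic mix 682/1083 = 63.0% → the organic mix
Loam: Blend 1 87/260 = 33.5%, the organic mix 555/2182 = 25.4% → Blend 1
Overall: Blend 1 1465/2560 = 57.2%, the organic mix 1377/3448 = 39.9% → Blend 1
Neither sweeps: Blend 1 wins 1 of 3 groups, the organic mix wins 2. Blend 1 wins overall but not every group — no Simpson reversal.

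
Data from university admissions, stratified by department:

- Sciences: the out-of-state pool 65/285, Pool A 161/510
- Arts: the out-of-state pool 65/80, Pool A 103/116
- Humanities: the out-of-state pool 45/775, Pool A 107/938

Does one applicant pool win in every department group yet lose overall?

No

Sciences: the out-of-state pool 65/285 = 22.8%, Pool A 161/510 = 31.6% → Pool A
Arts: the out-of-state pool 65/80 = 81.2%, Pool A 103/116 = 88.8% → Pool A
Humanities: the out-of-state pool 45/775 = 5.8%, Pool A 107/938 = 11.4% → Pool A
Overall: the out-of-state pool 175/1140 = 15.4%, Pool A 371/1564 = 23.7% → Pool A
Pool A wins overall and in every department group — no reversal.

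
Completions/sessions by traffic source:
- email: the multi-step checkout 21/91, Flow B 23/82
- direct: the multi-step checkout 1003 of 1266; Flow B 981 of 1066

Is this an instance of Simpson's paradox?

Email: the multi-step checkout 21/91 = 23.1%, Flow B 23/82 = 28.0% → Flow B
Direct: the multi-step checkout 1003/1266 = 79.2%, Flow B 981/1066 = 92.0% → Flow B
Overall: the multi-step checkout 1024/1357 = 75.5%, Flow B 1004/1148 = 87.5% → Flow B
Flow B wins overall and in every traffic group — no reversal.

No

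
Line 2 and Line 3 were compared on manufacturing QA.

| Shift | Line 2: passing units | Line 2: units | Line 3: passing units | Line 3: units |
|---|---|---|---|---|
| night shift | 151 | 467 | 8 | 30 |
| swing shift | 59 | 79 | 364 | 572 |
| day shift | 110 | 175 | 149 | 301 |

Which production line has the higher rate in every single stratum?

Line 2

Night shift: Line 2 151/467 = 32.3%, Line 3 8/30 = 26.7% → Line 2
Swing shift: Line 2 59/79 = 74.7%, Line 3 364/572 = 63.6% → Line 2
Day shift: Line 2 110/175 = 62.9%, Line 3 149/301 = 49.5% → Line 2
Line 2 has the higher rate in all 3 groups.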